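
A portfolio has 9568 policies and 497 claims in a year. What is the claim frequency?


frequency = claims / policies
= 497 / 9568
= 0.0519


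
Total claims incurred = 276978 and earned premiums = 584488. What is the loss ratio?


Loss ratio = claims / premiums
= 276978 / 584488
= 0.4739


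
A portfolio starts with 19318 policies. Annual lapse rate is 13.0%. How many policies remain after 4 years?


remaining = initial * (1 - lapse)^years
= 19318 * (1 - 0.13)^4
= 19318 * 0.572898
= 11067.236


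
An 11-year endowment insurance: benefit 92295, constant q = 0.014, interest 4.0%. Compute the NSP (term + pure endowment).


Term component = 10617.9126
Pure endowment = 11_p_x * v^11 * benefit = 0.85634 * 0.649581 * 92295 = 51340.1941
NSP = 61958.1067


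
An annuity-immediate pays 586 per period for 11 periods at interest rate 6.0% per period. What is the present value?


PV = PMT * (1 - (1+i)^(-n)) / i
= 586 * (1 - (1+0.06)^(-11)) / 0.06
= 586 * (1 - 0.526788) / 0.06
= 586 * 7.886875
= 4621.7085


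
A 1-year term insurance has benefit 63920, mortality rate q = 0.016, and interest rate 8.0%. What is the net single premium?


NSP = benefit * q * v
v = 1/(1+i) = 0.925926
NSP = 63920 * 0.016 * 0.925926
= 946.963


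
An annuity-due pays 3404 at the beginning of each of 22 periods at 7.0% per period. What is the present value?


PV_due = PMT * (1-(1+i)^(-n))/i * (1+i)
PV_immediate = 37652.4627
PV_due = 37652.4627 * 1.07
= 40288.135


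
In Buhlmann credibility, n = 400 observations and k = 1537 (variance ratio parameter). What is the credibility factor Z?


Z = n / (n + k)
= 400 / (400 + 1537)
= 400 / 1937
= 0.2065


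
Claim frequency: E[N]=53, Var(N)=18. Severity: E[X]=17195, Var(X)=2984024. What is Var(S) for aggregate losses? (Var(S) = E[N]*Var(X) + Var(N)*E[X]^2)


Var(S) = E[N]*Var(X) + Var(N)*E[X]^2
= 53*2984024 + 18*17195^2
= 158153272 + 5322024450
= 5.4802e+09


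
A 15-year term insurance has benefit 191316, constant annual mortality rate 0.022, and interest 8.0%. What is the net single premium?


NSP = benefit * sum_{k=0}^{n-1} k_p_x * q * v^(k+1)
With constant q=0.022, v=0.925926
Sum = 0.166984
NSP = 191316 * 0.166984
= 31946.7162


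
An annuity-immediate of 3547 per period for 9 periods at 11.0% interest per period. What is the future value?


FV = PMT * ((1+i)^n - 1) / i
= 3547 * ((1.11)^9 - 1) / 0.11
= 3547 * (2.558037 - 1) / 0.11
= 50239.6088


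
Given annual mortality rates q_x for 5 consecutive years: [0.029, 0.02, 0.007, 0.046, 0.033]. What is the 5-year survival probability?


p_k = 1 - q_k for each year
Survival = product of (1 - q_k)
= 0.971 * 0.98 * 0.993 * 0.954 * 0.967
= 0.8717


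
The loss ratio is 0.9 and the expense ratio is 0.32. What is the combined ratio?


Combined ratio = loss ratio + expense ratio
= 0.9 + 0.32
= 1.22


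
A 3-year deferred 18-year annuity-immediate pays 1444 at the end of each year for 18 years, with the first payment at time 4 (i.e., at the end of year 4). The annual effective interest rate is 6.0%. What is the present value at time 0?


PV at time 3 of the 18-year annuity-immediate:
a_n = 1444 * (1-(1+0.06)^(-18))/0.06 = 15635.0594
Discount back 3 years to time 0:
PV = 15635.0594 * (1+0.06)^(-3)
= 15635.0594 * 0.839619
= 13127.4974


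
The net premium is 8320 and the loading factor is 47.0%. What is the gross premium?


Gross = net * (1 + loading)
= 8320 * (1 + 0.47)
= 8320 * 1.47
= 12230.4


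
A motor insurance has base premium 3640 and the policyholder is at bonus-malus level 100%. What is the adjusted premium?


adjusted = base * BM_level / 100
= 3640 * 100 / 100
= 3640 * 1.0
= 3640.0


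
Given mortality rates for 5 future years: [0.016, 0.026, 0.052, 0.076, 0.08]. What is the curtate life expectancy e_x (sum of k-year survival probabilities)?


e_x = sum_{k=1}^{n} k_p_x
k_p_x values:
  1_p_x = 0.984
  2_p_x = 0.958416
  3_p_x = 0.908578
  4_p_x = 0.839526
  5_p_x = 0.772364
e_x = 4.4629


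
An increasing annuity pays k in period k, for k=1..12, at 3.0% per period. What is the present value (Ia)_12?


(Ia)_n = sum_{k=1}^{n} k * v^k, v = 1/(1+i)
v = 0.970874
Sum computed term by term:
(Ia)_12 = 61.2022


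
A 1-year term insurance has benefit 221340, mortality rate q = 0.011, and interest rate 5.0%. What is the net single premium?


NSP = benefit * q * v
v = 1/(1+i) = 0.952381
NSP = 221340 * 0.011 * 0.952381
= 2318.8


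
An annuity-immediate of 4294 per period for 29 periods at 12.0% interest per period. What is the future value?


FV = PMT * ((1+i)^n - 1) / i
= 4294 * ((1.12)^29 - 1) / 0.12
= 4294 * (26.74993 - 1) / 0.12
= 921418.3451


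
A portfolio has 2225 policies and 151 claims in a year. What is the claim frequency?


frequency = claims / policies
= 151 / 2225
= 0.0679


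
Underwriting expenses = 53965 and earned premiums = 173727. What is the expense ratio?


Expense ratio = expenses / premiums
= 53965 / 173727
= 0.3106


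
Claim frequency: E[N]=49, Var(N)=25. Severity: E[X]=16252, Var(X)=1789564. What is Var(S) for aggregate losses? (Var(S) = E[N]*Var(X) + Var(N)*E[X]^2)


Var(S) = E[N]*Var(X) + Var(N)*E[X]^2
= 49*1789564 + 25*16252^2
= 87688636 + 6603187600
= 6.6909e+09


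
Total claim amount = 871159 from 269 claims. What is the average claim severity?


severity = total / number
= 871159 / 269
= 3238.5093


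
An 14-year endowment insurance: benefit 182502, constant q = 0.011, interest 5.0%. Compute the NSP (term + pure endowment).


Term component = 18672.8725
Pure endowment = 14_p_x * v^14 * benefit = 0.856541 * 0.505068 * 182502 = 78952.434
NSP = 97625.3066


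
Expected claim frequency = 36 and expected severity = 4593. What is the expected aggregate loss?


E[S] = E[N] * E[X]
= 36 * 4593
= 165348


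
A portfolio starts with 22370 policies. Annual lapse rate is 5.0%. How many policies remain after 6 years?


remaining = initial * (1 - lapse)^years
= 22370 * (1 - 0.05)^6
= 22370 * 0.735092
= 16444.0056


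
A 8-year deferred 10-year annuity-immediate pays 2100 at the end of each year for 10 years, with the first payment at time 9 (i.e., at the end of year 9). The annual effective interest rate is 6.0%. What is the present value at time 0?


PV at time 8 of the 10-year annuity-immediate:
a_n = 2100 * (1-(1+0.06)^(-10))/0.06 = 15456.1828
Discount back 8 years to time 0:
PV = 15456.1828 * (1+0.06)^(-8)
= 15456.1828 * 0.627412
= 9697.4003


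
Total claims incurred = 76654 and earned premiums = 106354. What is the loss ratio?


Loss ratio = claims / premiums
= 76654 / 106354
= 0.7207


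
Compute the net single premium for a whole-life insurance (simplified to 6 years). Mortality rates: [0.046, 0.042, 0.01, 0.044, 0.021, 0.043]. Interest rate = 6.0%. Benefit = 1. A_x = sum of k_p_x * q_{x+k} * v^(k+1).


v = 0.943396
Year 0: k_p_x=1.0, q=0.046, term=0.043396
Year 1: k_p_x=0.954, q=0.042, term=0.03566
Year 2: k_p_x=0.913932, q=0.01, term=0.007674
Year 3: k_p_x=0.904793, q=0.044, term=0.031534
Year 4: k_p_x=0.864982, q=0.021, term=0.013574
Year 5: k_p_x=0.846817, q=0.043, term=0.02567
A_x = 0.1575


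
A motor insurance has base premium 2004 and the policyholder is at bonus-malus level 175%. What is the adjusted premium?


adjusted = base * BM_level / 100
= 2004 * 175 / 100
= 2004 * 1.75
= 3507.0


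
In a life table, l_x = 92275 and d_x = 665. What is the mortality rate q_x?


q_x = d_x / l_x
= 665 / 92275
= 0.0072


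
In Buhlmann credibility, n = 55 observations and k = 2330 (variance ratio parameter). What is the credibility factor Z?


Z = n / (n + k)
= 55 / (55 + 2330)
= 55 / 2385
= 0.0231


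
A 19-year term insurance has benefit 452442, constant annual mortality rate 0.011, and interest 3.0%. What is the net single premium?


NSP = benefit * sum_{k=0}^{n-1} k_p_x * q * v^(k+1)
With constant q=0.011, v=0.970874
Sum = 0.14429
NSP = 452442 * 0.14429
= 65282.8539


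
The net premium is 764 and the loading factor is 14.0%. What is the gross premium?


Gross = net * (1 + loading)
= 764 * (1 + 0.14)
= 764 * 1.14
= 870.96


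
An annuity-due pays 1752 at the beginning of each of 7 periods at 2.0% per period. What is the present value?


PV_due = PMT * (1-(1+i)^(-n))/i * (1+i)
PV_immediate = 11338.9284
PV_due = 11338.9284 * 1.02
= 11565.7069


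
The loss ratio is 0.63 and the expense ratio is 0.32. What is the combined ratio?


Combined ratio = loss ratio + expense ratio
= 0.63 + 0.32
= 0.95


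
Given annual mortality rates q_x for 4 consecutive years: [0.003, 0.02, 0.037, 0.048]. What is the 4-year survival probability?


p_k = 1 - q_k for each year
Survival = product of (1 - q_k)
= 0.997 * 0.98 * 0.963 * 0.952
= 0.8957


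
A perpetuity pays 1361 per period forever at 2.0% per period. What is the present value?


PV = PMT / i
= 1361 / 0.02
= 68050.0


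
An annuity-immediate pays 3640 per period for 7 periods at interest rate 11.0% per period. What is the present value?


PV = PMT * (1 - (1+i)^(-n)) / i
= 3640 * (1 - (1+0.11)^(-7)) / 0.11
= 3640 * (1 - 0.481658) / 0.11
= 3640 * 4.712196
= 17152.3944


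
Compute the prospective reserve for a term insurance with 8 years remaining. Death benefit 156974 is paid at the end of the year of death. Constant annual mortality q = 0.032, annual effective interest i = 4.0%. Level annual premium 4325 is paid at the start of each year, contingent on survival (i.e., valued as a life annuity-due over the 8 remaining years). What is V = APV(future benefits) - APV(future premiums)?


v = 1/(1+i) = 0.961538
APV(future benefits) per unit = sum_{k=0}^{7} k_p_x * q * v^(k+1) = 0.194091
APV(future benefits) = 156974 * 0.194091 = 30467.2357
Life annuity-due factor ä_{x:8} = sum_{k=0}^{7} k_p_x * v^k = 6.307956
APV(future premiums) = 4325 * 6.307956 = 27281.9117
V = 30467.2357 - 27281.9117
= 3185.3239


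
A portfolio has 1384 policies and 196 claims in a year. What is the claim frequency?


frequency = claims / policies
= 196 / 1384
= 0.1416


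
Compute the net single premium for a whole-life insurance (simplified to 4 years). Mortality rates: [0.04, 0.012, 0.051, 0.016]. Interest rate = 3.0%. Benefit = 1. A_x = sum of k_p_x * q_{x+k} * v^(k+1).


v = 0.970874
Year 0: k_p_x=1.0, q=0.04, term=0.038835
Year 1: k_p_x=0.96, q=0.012, term=0.010859
Year 2: k_p_x=0.94848, q=0.051, term=0.044268
Year 3: k_p_x=0.900108, q=0.016, term=0.012796
A_x = 0.1068


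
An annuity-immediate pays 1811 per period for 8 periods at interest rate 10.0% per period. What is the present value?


PV = PMT * (1 - (1+i)^(-n)) / i
= 1811 * (1 - (1+0.1)^(-8)) / 0.1
= 1811 * (1 - 0.466507) / 0.1
= 1811 * 5.334926
= 9661.5513


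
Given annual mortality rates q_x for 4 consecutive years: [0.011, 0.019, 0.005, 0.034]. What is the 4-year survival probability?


p_k = 1 - q_k for each year
Survival = product of (1 - q_k)
= 0.989 * 0.981 * 0.995 * 0.966
= 0.9325


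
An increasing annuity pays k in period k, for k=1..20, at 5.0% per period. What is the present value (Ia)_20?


(Ia)_n = sum_{k=1}^{n} k * v^k, v = 1/(1+i)
v = 0.952381
Sum computed term by term:
(Ia)_20 = 110.9506


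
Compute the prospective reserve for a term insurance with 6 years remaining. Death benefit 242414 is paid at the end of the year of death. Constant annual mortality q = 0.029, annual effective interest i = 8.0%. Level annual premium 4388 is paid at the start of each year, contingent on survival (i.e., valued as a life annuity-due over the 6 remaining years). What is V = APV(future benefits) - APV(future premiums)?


v = 1/(1+i) = 0.925926
APV(future benefits) per unit = sum_{k=0}^{5} k_p_x * q * v^(k+1) = 0.125533
APV(future benefits) = 242414 * 0.125533 = 30430.9659
Life annuity-due factor ä_{x:6} = sum_{k=0}^{5} k_p_x * v^k = 4.675023
APV(future premiums) = 4388 * 4.675023 = 20514.0031
V = 30430.9659 - 20514.0031
= 9916.9628


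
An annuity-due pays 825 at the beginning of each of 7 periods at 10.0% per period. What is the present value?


PV_due = PMT * (1-(1+i)^(-n))/i * (1+i)
PV_immediate = 4016.4455
PV_due = 4016.4455 * 1.1
= 4418.0901


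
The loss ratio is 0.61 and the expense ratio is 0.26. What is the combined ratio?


Combined ratio = loss ratio + expense ratio
= 0.61 + 0.26
= 0.87


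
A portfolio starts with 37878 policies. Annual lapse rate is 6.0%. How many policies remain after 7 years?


remaining = initial * (1 - lapse)^years
= 37878 * (1 - 0.06)^7
= 37878 * 0.648478
= 24563.0343


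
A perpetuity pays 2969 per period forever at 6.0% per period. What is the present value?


PV = PMT / i
= 2969 / 0.06
= 49483.3333


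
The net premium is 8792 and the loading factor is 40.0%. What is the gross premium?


Gross = net * (1 + loading)
= 8792 * (1 + 0.4)
= 8792 * 1.4
= 12308.8


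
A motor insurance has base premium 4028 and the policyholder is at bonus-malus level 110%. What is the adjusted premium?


adjusted = base * BM_level / 100
= 4028 * 110 / 100
= 4028 * 1.1
= 4430.8


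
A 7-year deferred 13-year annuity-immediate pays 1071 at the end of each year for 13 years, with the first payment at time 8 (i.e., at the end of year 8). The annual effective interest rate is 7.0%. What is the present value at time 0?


PV at time 7 of the 13-year annuity-immediate:
a_n = 1071 * (1-(1+0.07)^(-13))/0.07 = 8951.0439
Discount back 7 years to time 0:
PV = 8951.0439 * (1+0.07)^(-7)
= 8951.0439 * 0.62275
= 5574.2603


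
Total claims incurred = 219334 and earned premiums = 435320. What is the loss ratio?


Loss ratio = claims / premiums
= 219334 / 435320
= 0.5038


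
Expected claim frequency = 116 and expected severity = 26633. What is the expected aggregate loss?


E[S] = E[N] * E[X]
= 116 * 26633
= 3.0894e+06


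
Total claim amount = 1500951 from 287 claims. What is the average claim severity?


severity = total / number
= 1500951 / 287
= 5229.7944


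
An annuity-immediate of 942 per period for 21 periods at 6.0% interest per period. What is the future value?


FV = PMT * ((1+i)^n - 1) / i
= 942 * ((1.06)^21 - 1) / 0.06
= 942 * (3.399564 - 1) / 0.06
= 37673.1485


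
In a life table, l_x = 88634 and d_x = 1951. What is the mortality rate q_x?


q_x = d_x / l_x
= 1951 / 88634
= 0.022


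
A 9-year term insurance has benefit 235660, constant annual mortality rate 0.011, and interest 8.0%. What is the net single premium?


NSP = benefit * sum_{k=0}^{n-1} k_p_x * q * v^(k+1)
With constant q=0.011, v=0.925926
Sum = 0.066139
NSP = 235660 * 0.066139
= 15586.3653


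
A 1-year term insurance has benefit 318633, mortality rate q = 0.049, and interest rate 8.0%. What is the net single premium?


NSP = benefit * q * v
v = 1/(1+i) = 0.925926
NSP = 318633 * 0.049 * 0.925926
= 14456.4972


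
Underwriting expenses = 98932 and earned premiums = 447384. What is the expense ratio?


Expense ratio = expenses / premiums
= 98932 / 447384
= 0.2211


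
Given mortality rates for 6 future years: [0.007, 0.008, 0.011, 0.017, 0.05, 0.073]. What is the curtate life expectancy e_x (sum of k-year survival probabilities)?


e_x = sum_{k=1}^{n} k_p_x
k_p_x values:
  1_p_x = 0.993
  2_p_x = 0.985056
  3_p_x = 0.97422
  4_p_x = 0.957659
  5_p_x = 0.909776
  6_p_x = 0.843362
e_x = 5.6631


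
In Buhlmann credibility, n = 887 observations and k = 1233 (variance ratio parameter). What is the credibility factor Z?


Z = n / (n + k)
= 887 / (887 + 1233)
= 887 / 2120
= 0.4184


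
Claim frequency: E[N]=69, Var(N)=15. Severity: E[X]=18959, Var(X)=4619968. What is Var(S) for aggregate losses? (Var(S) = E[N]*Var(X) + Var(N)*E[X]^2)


Var(S) = E[N]*Var(X) + Var(N)*E[X]^2
= 69*4619968 + 15*18959^2
= 318777792 + 5391655215
= 5.7104e+09


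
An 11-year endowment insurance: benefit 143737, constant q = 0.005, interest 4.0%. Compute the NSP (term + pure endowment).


Term component = 6152.9994
Pure endowment = 11_p_x * v^11 * benefit = 0.946355 * 0.649581 * 143737 = 88360.0051
NSP = 94513.0045


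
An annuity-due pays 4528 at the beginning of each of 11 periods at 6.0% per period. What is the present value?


PV_due = PMT * (1-(1+i)^(-n))/i * (1+i)
PV_immediate = 35711.7681
PV_due = 35711.7681 * 1.06
= 37854.4742


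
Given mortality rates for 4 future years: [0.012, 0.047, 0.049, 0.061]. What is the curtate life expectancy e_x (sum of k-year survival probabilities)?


e_x = sum_{k=1}^{n} k_p_x
k_p_x values:
  1_p_x = 0.988
  2_p_x = 0.941564
  3_p_x = 0.895427
  4_p_x = 0.840806
e_x = 3.6658


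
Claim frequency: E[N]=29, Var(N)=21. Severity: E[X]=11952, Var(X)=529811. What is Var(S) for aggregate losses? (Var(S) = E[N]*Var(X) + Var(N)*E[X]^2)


Var(S) = E[N]*Var(X) + Var(N)*E[X]^2
= 29*529811 + 21*11952^2
= 15364519 + 2999856384
= 3.0152e+09


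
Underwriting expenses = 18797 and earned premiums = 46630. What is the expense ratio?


Expense ratio = expenses / premiums
= 18797 / 46630
= 0.4031


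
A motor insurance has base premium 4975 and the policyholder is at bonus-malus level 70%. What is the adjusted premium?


adjusted = base * BM_level / 100
= 4975 * 70 / 100
= 4975 * 0.7
= 3482.5


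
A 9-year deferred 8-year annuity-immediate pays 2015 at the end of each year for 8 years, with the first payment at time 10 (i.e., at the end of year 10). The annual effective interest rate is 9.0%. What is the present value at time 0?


PV at time 9 of the 8-year annuity-immediate:
a_n = 2015 * (1-(1+0.09)^(-8))/0.09 = 11152.6605
Discount back 9 years to time 0:
PV = 11152.6605 * (1+0.09)^(-9)
= 11152.6605 * 0.460428
= 5134.9947


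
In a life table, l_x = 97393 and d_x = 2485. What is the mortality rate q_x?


q_x = d_x / l_x
= 2485 / 97393
= 0.0255


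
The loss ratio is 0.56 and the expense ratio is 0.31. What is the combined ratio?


Combined ratio = loss ratio + expense ratio
= 0.56 + 0.31
= 0.87


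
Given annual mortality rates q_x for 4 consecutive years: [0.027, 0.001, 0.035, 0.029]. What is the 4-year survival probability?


p_k = 1 - q_k for each year
Survival = product of (1 - q_k)
= 0.973 * 0.999 * 0.965 * 0.971
= 0.9108


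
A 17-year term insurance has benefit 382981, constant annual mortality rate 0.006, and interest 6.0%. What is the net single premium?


NSP = benefit * sum_{k=0}^{n-1} k_p_x * q * v^(k+1)
With constant q=0.006, v=0.943396
Sum = 0.060432
NSP = 382981 * 0.060432
= 23144.2371


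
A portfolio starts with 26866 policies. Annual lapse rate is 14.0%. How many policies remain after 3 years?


remaining = initial * (1 - lapse)^years
= 26866 * (1 - 0.14)^3
= 26866 * 0.636056
= 17088.2805


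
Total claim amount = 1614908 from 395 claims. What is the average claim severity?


severity = total / number
= 1614908 / 395
= 4088.3747


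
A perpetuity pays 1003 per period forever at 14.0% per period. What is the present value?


PV = PMT / i
= 1003 / 0.14
= 7164.2857


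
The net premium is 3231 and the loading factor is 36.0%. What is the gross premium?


Gross = net * (1 + loading)
= 3231 * (1 + 0.36)
= 3231 * 1.36
= 4394.16


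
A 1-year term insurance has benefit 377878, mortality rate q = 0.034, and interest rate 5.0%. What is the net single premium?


NSP = benefit * q * v
v = 1/(1+i) = 0.952381
NSP = 377878 * 0.034 * 0.952381
= 12236.0495


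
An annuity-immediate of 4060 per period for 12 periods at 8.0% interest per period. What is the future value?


FV = PMT * ((1+i)^n - 1) / i
= 4060 * ((1.08)^12 - 1) / 0.08
= 4060 * (2.51817 - 1) / 0.08
= 77047.1334


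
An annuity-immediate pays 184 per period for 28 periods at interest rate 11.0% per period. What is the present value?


PV = PMT * (1 - (1+i)^(-n)) / i
= 184 * (1 - (1+0.11)^(-28)) / 0.11
= 184 * (1 - 0.053822) / 0.11
= 184 * 8.601622
= 1582.6984


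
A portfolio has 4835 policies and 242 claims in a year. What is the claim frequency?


frequency = claims / policies
= 242 / 4835
= 0.0501


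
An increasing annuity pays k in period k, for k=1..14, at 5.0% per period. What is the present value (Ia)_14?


(Ia)_n = sum_{k=1}^{n} k * v^k, v = 1/(1+i)
v = 0.952381
Sum computed term by term:
(Ia)_14 = 66.4524


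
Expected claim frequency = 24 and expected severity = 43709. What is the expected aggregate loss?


E[S] = E[N] * E[X]
= 24 * 43709
= 1.0490e+06


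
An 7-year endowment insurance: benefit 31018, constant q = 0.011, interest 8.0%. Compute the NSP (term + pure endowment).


Term component = 1724.6719
Pure endowment = 7_p_x * v^7 * benefit = 0.925495 * 0.58349 * 31018 = 16750.2597
NSP = 18474.9316


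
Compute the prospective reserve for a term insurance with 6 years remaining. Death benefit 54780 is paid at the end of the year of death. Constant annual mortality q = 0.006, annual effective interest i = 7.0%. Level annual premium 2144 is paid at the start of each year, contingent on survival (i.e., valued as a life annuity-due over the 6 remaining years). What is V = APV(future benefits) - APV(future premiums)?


v = 1/(1+i) = 0.934579
APV(future benefits) per unit = sum_{k=0}^{5} k_p_x * q * v^(k+1) = 0.028207
APV(future benefits) = 54780 * 0.028207 = 1545.1815
Life annuity-due factor ä_{x:6} = sum_{k=0}^{5} k_p_x * v^k = 5.030255
APV(future premiums) = 2144 * 5.030255 = 10784.8666
V = 1545.1815 - 10784.8666
= -9239.6851


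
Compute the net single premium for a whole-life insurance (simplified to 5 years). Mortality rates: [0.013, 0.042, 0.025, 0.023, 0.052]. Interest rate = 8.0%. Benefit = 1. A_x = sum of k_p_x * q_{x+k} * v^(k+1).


v = 0.925926
Year 0: k_p_x=1.0, q=0.013, term=0.012037
Year 1: k_p_x=0.987, q=0.042, term=0.03554
Year 2: k_p_x=0.945546, q=0.025, term=0.018765
Year 3: k_p_x=0.921907, q=0.023, term=0.015585
Year 4: k_p_x=0.900703, q=0.052, term=0.031876
A_x = 0.1138


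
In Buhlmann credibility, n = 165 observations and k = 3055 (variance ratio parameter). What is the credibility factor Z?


Z = n / (n + k)
= 165 / (165 + 3055)
= 165 / 3220
= 0.0512


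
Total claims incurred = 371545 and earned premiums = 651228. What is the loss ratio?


Loss ratio = claims / premiums
= 371545 / 651228
= 0.5705


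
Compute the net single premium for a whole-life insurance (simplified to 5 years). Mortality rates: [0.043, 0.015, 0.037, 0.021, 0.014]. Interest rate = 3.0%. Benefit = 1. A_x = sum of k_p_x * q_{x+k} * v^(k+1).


v = 0.970874
Year 0: k_p_x=1.0, q=0.043, term=0.041748
Year 1: k_p_x=0.957, q=0.015, term=0.013531
Year 2: k_p_x=0.942645, q=0.037, term=0.031918
Year 3: k_p_x=0.907767, q=0.021, term=0.016937
Year 4: k_p_x=0.888704, q=0.014, term=0.010732
A_x = 0.1149


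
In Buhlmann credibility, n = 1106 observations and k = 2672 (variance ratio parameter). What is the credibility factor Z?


Z = n / (n + k)
= 1106 / (1106 + 2672)
= 1106 / 3778
= 0.2927


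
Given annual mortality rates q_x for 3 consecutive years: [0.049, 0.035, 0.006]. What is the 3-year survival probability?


p_k = 1 - q_k for each year
Survival = product of (1 - q_k)
= 0.951 * 0.965 * 0.994
= 0.9122


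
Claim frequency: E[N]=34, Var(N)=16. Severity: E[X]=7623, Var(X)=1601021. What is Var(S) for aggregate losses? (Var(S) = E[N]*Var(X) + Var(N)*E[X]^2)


Var(S) = E[N]*Var(X) + Var(N)*E[X]^2
= 34*1601021 + 16*7623^2
= 54434714 + 929762064
= 9.8420e+08


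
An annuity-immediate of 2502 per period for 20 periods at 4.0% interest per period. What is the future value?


FV = PMT * ((1+i)^n - 1) / i
= 2502 * ((1.04)^20 - 1) / 0.04
= 2502 * (2.191123 - 1) / 0.04
= 74504.7526


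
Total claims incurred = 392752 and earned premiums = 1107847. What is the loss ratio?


Loss ratio = claims / premiums
= 392752 / 1107847
= 0.3545


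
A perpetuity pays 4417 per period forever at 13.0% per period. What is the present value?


PV = PMT / i
= 4417 / 0.13
= 33976.9231


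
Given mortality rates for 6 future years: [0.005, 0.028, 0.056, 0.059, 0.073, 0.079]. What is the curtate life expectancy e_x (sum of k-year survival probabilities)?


e_x = sum_{k=1}^{n} k_p_x
k_p_x values:
  1_p_x = 0.995
  2_p_x = 0.96714
  3_p_x = 0.91298
  4_p_x = 0.859114
  5_p_x = 0.796399
  6_p_x = 0.733483
e_x = 5.2641


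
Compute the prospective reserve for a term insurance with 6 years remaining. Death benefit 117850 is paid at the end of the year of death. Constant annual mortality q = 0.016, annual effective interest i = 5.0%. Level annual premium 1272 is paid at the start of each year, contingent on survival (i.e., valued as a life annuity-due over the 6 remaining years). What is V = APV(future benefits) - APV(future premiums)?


v = 1/(1+i) = 0.952381
APV(future benefits) per unit = sum_{k=0}^{5} k_p_x * q * v^(k+1) = 0.07821
APV(future benefits) = 117850 * 0.07821 = 9217.0475
Life annuity-due factor ä_{x:6} = sum_{k=0}^{5} k_p_x * v^k = 5.132531
APV(future premiums) = 1272 * 5.132531 = 6528.579
V = 9217.0475 - 6528.579
= 2688.4685


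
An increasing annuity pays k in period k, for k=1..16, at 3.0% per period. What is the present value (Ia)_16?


(Ia)_n = sum_{k=1}^{n} k * v^k, v = 1/(1+i)
v = 0.970874
Sum computed term by term:
(Ia)_16 = 98.9088


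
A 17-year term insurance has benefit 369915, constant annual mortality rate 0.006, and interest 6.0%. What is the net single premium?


NSP = benefit * sum_{k=0}^{n-1} k_p_x * q * v^(k+1)
With constant q=0.006, v=0.943396
Sum = 0.060432
NSP = 369915 * 0.060432
= 22354.635


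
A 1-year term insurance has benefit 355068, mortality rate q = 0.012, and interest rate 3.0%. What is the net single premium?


NSP = benefit * q * v
v = 1/(1+i) = 0.970874
NSP = 355068 * 0.012 * 0.970874
= 4136.7146


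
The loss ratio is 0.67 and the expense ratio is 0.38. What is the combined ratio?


Combined ratio = loss ratio + expense ratio
= 0.67 + 0.38
= 1.05


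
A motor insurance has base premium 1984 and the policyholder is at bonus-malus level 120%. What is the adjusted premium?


adjusted = base * BM_level / 100
= 1984 * 120 / 100
= 1984 * 1.2
= 2380.8


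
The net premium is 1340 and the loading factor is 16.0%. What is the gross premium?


Gross = net * (1 + loading)
= 1340 * (1 + 0.16)
= 1340 * 1.16
= 1554.4


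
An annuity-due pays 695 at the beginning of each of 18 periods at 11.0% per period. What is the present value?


PV_due = PMT * (1-(1+i)^(-n))/i * (1+i)
PV_immediate = 5352.6235
PV_due = 5352.6235 * 1.11
= 5941.4121


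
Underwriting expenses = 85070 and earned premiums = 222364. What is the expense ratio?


Expense ratio = expenses / premiums
= 85070 / 222364
= 0.3826


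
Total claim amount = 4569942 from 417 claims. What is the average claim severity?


severity = total / number
= 4569942 / 417
= 10959.0935


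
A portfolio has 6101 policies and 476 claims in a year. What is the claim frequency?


frequency = claims / policies
= 476 / 6101
= 0.078


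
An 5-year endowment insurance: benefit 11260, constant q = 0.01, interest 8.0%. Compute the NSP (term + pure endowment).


Term component = 441.3572
Pure endowment = 5_p_x * v^5 * benefit = 0.95099 * 0.680583 * 11260 = 7287.7856
NSP = 7729.1427


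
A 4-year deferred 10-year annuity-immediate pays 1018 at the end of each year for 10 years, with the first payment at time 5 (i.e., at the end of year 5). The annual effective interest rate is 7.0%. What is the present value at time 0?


PV at time 4 of the 10-year annuity-immediate:
a_n = 1018 * (1-(1+0.07)^(-10))/0.07 = 7150.006
Discount back 4 years to time 0:
PV = 7150.006 * (1+0.07)^(-4)
= 7150.006 * 0.762895
= 5454.7054


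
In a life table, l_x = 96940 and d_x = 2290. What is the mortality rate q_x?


q_x = d_x / l_x
= 2290 / 96940
= 0.0236


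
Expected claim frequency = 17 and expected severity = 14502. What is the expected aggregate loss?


E[S] = E[N] * E[X]
= 17 * 14502
= 246534


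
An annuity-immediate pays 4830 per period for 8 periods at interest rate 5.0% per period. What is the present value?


PV = PMT * (1 - (1+i)^(-n)) / i
= 4830 * (1 - (1+0.05)^(-8)) / 0.05
= 4830 * (1 - 0.676839) / 0.05
= 4830 * 6.463213
= 31217.3176


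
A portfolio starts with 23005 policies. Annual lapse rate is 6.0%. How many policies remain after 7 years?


remaining = initial * (1 - lapse)^years
= 23005 * (1 - 0.06)^7
= 23005 * 0.648478
= 14918.2271


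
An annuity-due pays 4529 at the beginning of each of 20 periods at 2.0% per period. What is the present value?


PV_due = PMT * (1-(1+i)^(-n))/i * (1+i)
PV_immediate = 74055.6416
PV_due = 74055.6416 * 1.02
= 75536.7545


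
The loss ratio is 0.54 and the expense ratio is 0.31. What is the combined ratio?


Combined ratio = loss ratio + expense ratio
= 0.54 + 0.31
= 0.85


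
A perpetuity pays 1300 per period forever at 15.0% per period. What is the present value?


PV = PMT / i
= 1300 / 0.15
= 8666.6667


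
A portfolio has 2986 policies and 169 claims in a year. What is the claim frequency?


frequency = claims / policies
= 169 / 2986
= 0.0566


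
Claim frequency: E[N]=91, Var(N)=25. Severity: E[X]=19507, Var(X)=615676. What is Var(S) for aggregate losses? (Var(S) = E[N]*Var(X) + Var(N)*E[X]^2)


Var(S) = E[N]*Var(X) + Var(N)*E[X]^2
= 91*615676 + 25*19507^2
= 56026516 + 9513076225
= 9.5691e+09


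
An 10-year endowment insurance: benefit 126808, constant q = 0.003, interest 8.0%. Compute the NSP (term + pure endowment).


Term component = 2523.248
Pure endowment = 10_p_x * v^10 * benefit = 0.970402 * 0.463193 * 126808 = 56998.1397
NSP = 59521.3876


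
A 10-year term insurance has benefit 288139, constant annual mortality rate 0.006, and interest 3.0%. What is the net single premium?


NSP = benefit * sum_{k=0}^{n-1} k_p_x * q * v^(k+1)
With constant q=0.006, v=0.970874
Sum = 0.049894
NSP = 288139 * 0.049894
= 14376.4732


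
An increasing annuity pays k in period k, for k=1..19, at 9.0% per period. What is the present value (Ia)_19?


(Ia)_n = sum_{k=1}^{n} k * v^k, v = 1/(1+i)
v = 0.917431
Sum computed term by term:
(Ia)_19 = 67.3369


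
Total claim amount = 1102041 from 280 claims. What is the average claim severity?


severity = total / number
= 1102041 / 280
= 3935.8607


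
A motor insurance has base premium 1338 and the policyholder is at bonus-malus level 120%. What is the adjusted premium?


adjusted = base * BM_level / 100
= 1338 * 120 / 100
= 1338 * 1.2
= 1605.6


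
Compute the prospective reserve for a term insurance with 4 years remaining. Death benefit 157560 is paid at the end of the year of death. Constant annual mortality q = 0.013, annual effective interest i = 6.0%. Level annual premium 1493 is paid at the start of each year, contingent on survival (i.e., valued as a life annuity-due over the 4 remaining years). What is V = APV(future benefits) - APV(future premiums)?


v = 1/(1+i) = 0.943396
APV(future benefits) per unit = sum_{k=0}^{3} k_p_x * q * v^(k+1) = 0.044218
APV(future benefits) = 157560 * 0.044218 = 6966.9288
Life annuity-due factor ä_{x:4} = sum_{k=0}^{3} k_p_x * v^k = 3.605437
APV(future premiums) = 1493 * 3.605437 = 5382.9174
V = 6966.9288 - 5382.9174
= 1584.0113


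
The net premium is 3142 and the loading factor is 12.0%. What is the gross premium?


Gross = net * (1 + loading)
= 3142 * (1 + 0.12)
= 3142 * 1.12
= 3519.04


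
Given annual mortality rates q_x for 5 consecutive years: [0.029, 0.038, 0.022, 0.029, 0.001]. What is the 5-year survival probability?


p_k = 1 - q_k for each year
Survival = product of (1 - q_k)
= 0.971 * 0.962 * 0.978 * 0.971 * 0.999
= 0.8862


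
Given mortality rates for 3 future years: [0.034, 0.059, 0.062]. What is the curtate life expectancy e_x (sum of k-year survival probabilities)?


e_x = sum_{k=1}^{n} k_p_x
k_p_x values:
  1_p_x = 0.966
  2_p_x = 0.909006
  3_p_x = 0.852648
e_x = 2.7277


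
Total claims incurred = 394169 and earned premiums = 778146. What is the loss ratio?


Loss ratio = claims / premiums
= 394169 / 778146
= 0.5065


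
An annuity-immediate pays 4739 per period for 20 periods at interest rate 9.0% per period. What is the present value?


PV = PMT * (1 - (1+i)^(-n)) / i
= 4739 * (1 - (1+0.09)^(-20)) / 0.09
= 4739 * (1 - 0.178431) / 0.09
= 4739 * 9.128546
= 43260.1779


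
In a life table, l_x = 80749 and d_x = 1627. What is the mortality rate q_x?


q_x = d_x / l_x
= 1627 / 80749
= 0.0201


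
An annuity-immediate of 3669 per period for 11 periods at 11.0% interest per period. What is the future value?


FV = PMT * ((1+i)^n - 1) / i
= 3669 * ((1.11)^11 - 1) / 0.11
= 3669 * (3.151757 - 1) / 0.11
= 71770.8865


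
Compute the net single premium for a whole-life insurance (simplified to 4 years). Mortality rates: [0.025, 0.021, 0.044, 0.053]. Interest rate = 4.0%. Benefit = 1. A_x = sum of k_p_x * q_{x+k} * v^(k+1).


v = 0.961538
Year 0: k_p_x=1.0, q=0.025, term=0.024038
Year 1: k_p_x=0.975, q=0.021, term=0.01893
Year 2: k_p_x=0.954525, q=0.044, term=0.037337
Year 3: k_p_x=0.912526, q=0.053, term=0.041342
A_x = 0.1216


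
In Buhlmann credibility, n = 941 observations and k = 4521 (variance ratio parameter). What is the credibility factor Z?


Z = n / (n + k)
= 941 / (941 + 4521)
= 941 / 5462
= 0.1723


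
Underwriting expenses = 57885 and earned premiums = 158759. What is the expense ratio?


Expense ratio = expenses / premiums
= 57885 / 158759
= 0.3646


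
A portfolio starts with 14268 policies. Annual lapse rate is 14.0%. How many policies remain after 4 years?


remaining = initial * (1 - lapse)^years
= 14268 * (1 - 0.14)^4
= 14268 * 0.547008
= 7804.7124


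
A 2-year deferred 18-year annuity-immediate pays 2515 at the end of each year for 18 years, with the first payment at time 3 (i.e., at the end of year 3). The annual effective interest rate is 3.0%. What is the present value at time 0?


PV at time 2 of the 18-year annuity-immediate:
a_n = 2515 * (1-(1+0.03)^(-18))/0.03 = 34590.0854
Discount back 2 years to time 0:
PV = 34590.0854 * (1+0.03)^(-2)
= 34590.0854 * 0.942596
= 32604.473


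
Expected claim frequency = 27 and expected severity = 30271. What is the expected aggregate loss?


E[S] = E[N] * E[X]
= 27 * 30271
= 817317


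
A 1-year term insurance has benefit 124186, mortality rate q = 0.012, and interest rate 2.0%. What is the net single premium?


NSP = benefit * q * v
v = 1/(1+i) = 0.980392
NSP = 124186 * 0.012 * 0.980392
= 1461.0118


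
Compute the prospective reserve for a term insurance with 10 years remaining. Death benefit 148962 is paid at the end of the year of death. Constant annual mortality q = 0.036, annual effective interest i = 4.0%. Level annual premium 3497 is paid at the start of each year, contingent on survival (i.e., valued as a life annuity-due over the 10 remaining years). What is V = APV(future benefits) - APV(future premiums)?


v = 1/(1+i) = 0.961538
APV(future benefits) per unit = sum_{k=0}^{9} k_p_x * q * v^(k+1) = 0.251902
APV(future benefits) = 148962 * 0.251902 = 37523.8906
Life annuity-due factor ä_{x:10} = sum_{k=0}^{9} k_p_x * v^k = 7.277181
APV(future premiums) = 3497 * 7.277181 = 25448.3036
V = 37523.8906 - 25448.3036
= 12075.587


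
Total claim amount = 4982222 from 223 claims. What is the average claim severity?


severity = total / number
= 4982222 / 223
= 22341.8027


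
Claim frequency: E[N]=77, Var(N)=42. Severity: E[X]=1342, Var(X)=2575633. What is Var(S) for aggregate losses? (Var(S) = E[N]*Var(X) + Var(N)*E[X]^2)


Var(S) = E[N]*Var(X) + Var(N)*E[X]^2
= 77*2575633 + 42*1342^2
= 198323741 + 75640488
= 2.7396e+08


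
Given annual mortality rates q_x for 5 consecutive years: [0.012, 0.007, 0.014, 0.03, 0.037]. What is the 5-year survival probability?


p_k = 1 - q_k for each year
Survival = product of (1 - q_k)
= 0.988 * 0.993 * 0.986 * 0.97 * 0.963
= 0.9036


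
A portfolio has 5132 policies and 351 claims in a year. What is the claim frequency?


frequency = claims / policies
= 351 / 5132
= 0.0684


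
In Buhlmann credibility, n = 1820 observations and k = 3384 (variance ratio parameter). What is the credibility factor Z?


Z = n / (n + k)
= 1820 / (1820 + 3384)
= 1820 / 5204
= 0.3497


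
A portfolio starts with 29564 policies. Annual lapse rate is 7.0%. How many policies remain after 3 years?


remaining = initial * (1 - lapse)^years
= 29564 * (1 - 0.07)^3
= 29564 * 0.804357
= 23780.0103


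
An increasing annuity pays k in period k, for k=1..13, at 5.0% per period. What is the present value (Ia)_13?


(Ia)_n = sum_{k=1}^{n} k * v^k, v = 1/(1+i)
v = 0.952381
Sum computed term by term:
(Ia)_13 = 59.3815


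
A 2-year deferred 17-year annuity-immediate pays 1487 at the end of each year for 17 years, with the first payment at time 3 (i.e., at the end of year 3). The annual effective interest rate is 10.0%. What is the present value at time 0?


PV at time 2 of the 17-year annuity-immediate:
a_n = 1487 * (1-(1+0.1)^(-17))/0.1 = 11928.0498
Discount back 2 years to time 0:
PV = 11928.0498 * (1+0.1)^(-2)
= 11928.0498 * 0.826446
= 9857.8924


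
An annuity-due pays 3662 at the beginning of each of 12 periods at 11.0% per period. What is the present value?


PV_due = PMT * (1-(1+i)^(-n))/i * (1+i)
PV_immediate = 23775.0082
PV_due = 23775.0082 * 1.11
= 26390.2591


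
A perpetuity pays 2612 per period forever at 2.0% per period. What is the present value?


PV = PMT / i
= 2612 / 0.02
= 130600.0


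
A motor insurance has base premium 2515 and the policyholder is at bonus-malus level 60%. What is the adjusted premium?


adjusted = base * BM_level / 100
= 2515 * 60 / 100
= 2515 * 0.6
= 1509.0


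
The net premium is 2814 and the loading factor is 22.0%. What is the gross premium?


Gross = net * (1 + loading)
= 2814 * (1 + 0.22)
= 2814 * 1.22
= 3433.08


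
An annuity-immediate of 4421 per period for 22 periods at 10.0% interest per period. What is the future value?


FV = PMT * ((1+i)^n - 1) / i
= 4421 * ((1.1)^22 - 1) / 0.1
= 4421 * (8.140275 - 1) / 0.1
= 315671.555


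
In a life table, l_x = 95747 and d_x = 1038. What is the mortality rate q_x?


q_x = d_x / l_x
= 1038 / 95747
= 0.0108


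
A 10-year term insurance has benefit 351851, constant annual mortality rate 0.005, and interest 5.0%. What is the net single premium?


NSP = benefit * sum_{k=0}^{n-1} k_p_x * q * v^(k+1)
With constant q=0.005, v=0.952381
Sum = 0.037827
NSP = 351851 * 0.037827
= 13309.5921


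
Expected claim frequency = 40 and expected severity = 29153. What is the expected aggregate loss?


E[S] = E[N] * E[X]
= 40 * 29153
= 1.1661e+06


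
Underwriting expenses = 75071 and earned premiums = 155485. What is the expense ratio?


Expense ratio = expenses / premiums
= 75071 / 155485
= 0.4828


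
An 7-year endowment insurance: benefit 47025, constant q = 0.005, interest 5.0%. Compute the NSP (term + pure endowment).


Term component = 1341.5912
Pure endowment = 7_p_x * v^7 * benefit = 0.965521 * 0.710681 * 47025 = 32267.4968
NSP = 33609.088


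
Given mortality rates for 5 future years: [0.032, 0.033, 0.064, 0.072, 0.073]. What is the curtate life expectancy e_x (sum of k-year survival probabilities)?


e_x = sum_{k=1}^{n} k_p_x
k_p_x values:
  1_p_x = 0.968
  2_p_x = 0.936056
  3_p_x = 0.876148
  4_p_x = 0.813066
  5_p_x = 0.753712
e_x = 4.347


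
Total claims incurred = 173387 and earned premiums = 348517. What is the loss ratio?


Loss ratio = claims / premiums
= 173387 / 348517
= 0.4975


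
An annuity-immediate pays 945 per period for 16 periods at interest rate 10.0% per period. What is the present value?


PV = PMT * (1 - (1+i)^(-n)) / i
= 945 * (1 - (1+0.1)^(-16)) / 0.1
= 945 * (1 - 0.217629) / 0.1
= 945 * 7.823709
= 7393.4047
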